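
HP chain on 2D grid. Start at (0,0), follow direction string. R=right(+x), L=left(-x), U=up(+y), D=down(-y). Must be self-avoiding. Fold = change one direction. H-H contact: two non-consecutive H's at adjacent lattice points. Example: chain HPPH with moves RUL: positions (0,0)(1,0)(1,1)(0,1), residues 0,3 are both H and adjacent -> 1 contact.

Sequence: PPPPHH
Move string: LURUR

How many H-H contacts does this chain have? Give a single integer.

Answer: 0

Derivation:
Positions: [(0, 0), (-1, 0), (-1, 1), (0, 1), (0, 2), (1, 2)]
No H-H contacts found.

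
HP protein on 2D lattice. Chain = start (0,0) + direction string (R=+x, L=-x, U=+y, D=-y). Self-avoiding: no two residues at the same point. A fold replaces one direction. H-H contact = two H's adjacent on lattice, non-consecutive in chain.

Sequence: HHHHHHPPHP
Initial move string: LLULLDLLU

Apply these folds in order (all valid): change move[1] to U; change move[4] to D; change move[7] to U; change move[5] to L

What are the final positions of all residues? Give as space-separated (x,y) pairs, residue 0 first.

Initial moves: LLULLDLLU
Fold: move[1]->U => LUULLDLLU (positions: [(0, 0), (-1, 0), (-1, 1), (-1, 2), (-2, 2), (-3, 2), (-3, 1), (-4, 1), (-5, 1), (-5, 2)])
Fold: move[4]->D => LUULDDLLU (positions: [(0, 0), (-1, 0), (-1, 1), (-1, 2), (-2, 2), (-2, 1), (-2, 0), (-3, 0), (-4, 0), (-4, 1)])
Fold: move[7]->U => LUULDDLUU (positions: [(0, 0), (-1, 0), (-1, 1), (-1, 2), (-2, 2), (-2, 1), (-2, 0), (-3, 0), (-3, 1), (-3, 2)])
Fold: move[5]->L => LUULDLLUU (positions: [(0, 0), (-1, 0), (-1, 1), (-1, 2), (-2, 2), (-2, 1), (-3, 1), (-4, 1), (-4, 2), (-4, 3)])

Answer: (0,0) (-1,0) (-1,1) (-1,2) (-2,2) (-2,1) (-3,1) (-4,1) (-4,2) (-4,3)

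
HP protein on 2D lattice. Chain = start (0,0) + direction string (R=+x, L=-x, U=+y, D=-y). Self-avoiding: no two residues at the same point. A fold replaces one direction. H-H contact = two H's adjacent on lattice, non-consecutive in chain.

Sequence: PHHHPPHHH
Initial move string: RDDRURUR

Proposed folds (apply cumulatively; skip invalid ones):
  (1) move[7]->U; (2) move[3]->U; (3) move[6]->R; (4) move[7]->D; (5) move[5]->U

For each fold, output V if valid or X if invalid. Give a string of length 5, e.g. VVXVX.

Answer: VXVVV

Derivation:
Initial: RDDRURUR -> [(0, 0), (1, 0), (1, -1), (1, -2), (2, -2), (2, -1), (3, -1), (3, 0), (4, 0)]
Fold 1: move[7]->U => RDDRURUU VALID
Fold 2: move[3]->U => RDDUURUU INVALID (collision), skipped
Fold 3: move[6]->R => RDDRURRU VALID
Fold 4: move[7]->D => RDDRURRD VALID
Fold 5: move[5]->U => RDDRUURD VALID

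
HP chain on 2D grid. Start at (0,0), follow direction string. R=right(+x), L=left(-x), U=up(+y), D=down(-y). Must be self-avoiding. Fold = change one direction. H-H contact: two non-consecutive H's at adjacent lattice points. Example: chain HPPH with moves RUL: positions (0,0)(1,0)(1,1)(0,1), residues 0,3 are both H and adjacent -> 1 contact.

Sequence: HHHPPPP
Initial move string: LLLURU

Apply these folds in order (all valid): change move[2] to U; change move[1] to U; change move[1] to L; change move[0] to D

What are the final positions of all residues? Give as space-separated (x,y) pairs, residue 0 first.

Answer: (0,0) (0,-1) (-1,-1) (-1,0) (-1,1) (0,1) (0,2)

Derivation:
Initial moves: LLLURU
Fold: move[2]->U => LLUURU (positions: [(0, 0), (-1, 0), (-2, 0), (-2, 1), (-2, 2), (-1, 2), (-1, 3)])
Fold: move[1]->U => LUUURU (positions: [(0, 0), (-1, 0), (-1, 1), (-1, 2), (-1, 3), (0, 3), (0, 4)])
Fold: move[1]->L => LLUURU (positions: [(0, 0), (-1, 0), (-2, 0), (-2, 1), (-2, 2), (-1, 2), (-1, 3)])
Fold: move[0]->D => DLUURU (positions: [(0, 0), (0, -1), (-1, -1), (-1, 0), (-1, 1), (0, 1), (0, 2)])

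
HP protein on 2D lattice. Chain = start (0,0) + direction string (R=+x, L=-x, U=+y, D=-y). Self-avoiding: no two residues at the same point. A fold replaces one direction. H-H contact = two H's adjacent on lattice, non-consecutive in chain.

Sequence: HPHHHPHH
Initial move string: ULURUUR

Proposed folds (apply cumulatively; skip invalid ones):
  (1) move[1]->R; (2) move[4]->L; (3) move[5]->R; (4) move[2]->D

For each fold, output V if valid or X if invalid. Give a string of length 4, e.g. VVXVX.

Answer: VXVV

Derivation:
Initial: ULURUUR -> [(0, 0), (0, 1), (-1, 1), (-1, 2), (0, 2), (0, 3), (0, 4), (1, 4)]
Fold 1: move[1]->R => URURUUR VALID
Fold 2: move[4]->L => URURLUR INVALID (collision), skipped
Fold 3: move[5]->R => URURURR VALID
Fold 4: move[2]->D => URDRURR VALID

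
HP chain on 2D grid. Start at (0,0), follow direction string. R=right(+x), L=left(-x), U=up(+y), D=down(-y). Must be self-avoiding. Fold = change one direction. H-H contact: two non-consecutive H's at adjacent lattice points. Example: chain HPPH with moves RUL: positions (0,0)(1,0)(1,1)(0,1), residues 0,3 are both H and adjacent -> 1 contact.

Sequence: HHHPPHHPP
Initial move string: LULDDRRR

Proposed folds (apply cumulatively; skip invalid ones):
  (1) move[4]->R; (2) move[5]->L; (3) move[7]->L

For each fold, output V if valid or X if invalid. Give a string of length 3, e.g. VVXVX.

Answer: XXX

Derivation:
Initial: LULDDRRR -> [(0, 0), (-1, 0), (-1, 1), (-2, 1), (-2, 0), (-2, -1), (-1, -1), (0, -1), (1, -1)]
Fold 1: move[4]->R => LULDRRRR INVALID (collision), skipped
Fold 2: move[5]->L => LULDDLRR INVALID (collision), skipped
Fold 3: move[7]->L => LULDDRRL INVALID (collision), skipped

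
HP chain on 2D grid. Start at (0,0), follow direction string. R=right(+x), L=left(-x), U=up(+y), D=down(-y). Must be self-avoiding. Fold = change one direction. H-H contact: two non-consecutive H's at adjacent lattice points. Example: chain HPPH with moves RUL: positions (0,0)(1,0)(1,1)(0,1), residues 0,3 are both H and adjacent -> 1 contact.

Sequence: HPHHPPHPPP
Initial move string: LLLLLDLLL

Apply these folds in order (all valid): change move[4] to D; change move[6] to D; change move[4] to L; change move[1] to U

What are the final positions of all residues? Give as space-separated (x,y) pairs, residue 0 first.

Initial moves: LLLLLDLLL
Fold: move[4]->D => LLLLDDLLL (positions: [(0, 0), (-1, 0), (-2, 0), (-3, 0), (-4, 0), (-4, -1), (-4, -2), (-5, -2), (-6, -2), (-7, -2)])
Fold: move[6]->D => LLLLDDDLL (positions: [(0, 0), (-1, 0), (-2, 0), (-3, 0), (-4, 0), (-4, -1), (-4, -2), (-4, -3), (-5, -3), (-6, -3)])
Fold: move[4]->L => LLLLLDDLL (positions: [(0, 0), (-1, 0), (-2, 0), (-3, 0), (-4, 0), (-5, 0), (-5, -1), (-5, -2), (-6, -2), (-7, -2)])
Fold: move[1]->U => LULLLDDLL (positions: [(0, 0), (-1, 0), (-1, 1), (-2, 1), (-3, 1), (-4, 1), (-4, 0), (-4, -1), (-5, -1), (-6, -1)])

Answer: (0,0) (-1,0) (-1,1) (-2,1) (-3,1) (-4,1) (-4,0) (-4,-1) (-5,-1) (-6,-1)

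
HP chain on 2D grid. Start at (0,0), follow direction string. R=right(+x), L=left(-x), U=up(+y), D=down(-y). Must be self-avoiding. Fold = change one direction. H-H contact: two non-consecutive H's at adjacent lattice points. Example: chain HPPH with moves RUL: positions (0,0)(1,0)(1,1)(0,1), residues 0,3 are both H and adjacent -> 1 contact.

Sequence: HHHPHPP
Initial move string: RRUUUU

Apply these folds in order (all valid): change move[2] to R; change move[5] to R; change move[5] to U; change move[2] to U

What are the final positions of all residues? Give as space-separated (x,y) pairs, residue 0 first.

Initial moves: RRUUUU
Fold: move[2]->R => RRRUUU (positions: [(0, 0), (1, 0), (2, 0), (3, 0), (3, 1), (3, 2), (3, 3)])
Fold: move[5]->R => RRRUUR (positions: [(0, 0), (1, 0), (2, 0), (3, 0), (3, 1), (3, 2), (4, 2)])
Fold: move[5]->U => RRRUUU (positions: [(0, 0), (1, 0), (2, 0), (3, 0), (3, 1), (3, 2), (3, 3)])
Fold: move[2]->U => RRUUUU (positions: [(0, 0), (1, 0), (2, 0), (2, 1), (2, 2), (2, 3), (2, 4)])

Answer: (0,0) (1,0) (2,0) (2,1) (2,2) (2,3) (2,4)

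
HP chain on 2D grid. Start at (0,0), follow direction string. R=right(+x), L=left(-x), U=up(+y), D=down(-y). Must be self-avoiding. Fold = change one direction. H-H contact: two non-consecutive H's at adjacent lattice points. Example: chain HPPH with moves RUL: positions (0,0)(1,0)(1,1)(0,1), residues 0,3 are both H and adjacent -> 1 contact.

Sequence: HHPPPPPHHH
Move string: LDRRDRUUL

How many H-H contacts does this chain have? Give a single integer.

Positions: [(0, 0), (-1, 0), (-1, -1), (0, -1), (1, -1), (1, -2), (2, -2), (2, -1), (2, 0), (1, 0)]
H-H contact: residue 0 @(0,0) - residue 9 @(1, 0)

Answer: 1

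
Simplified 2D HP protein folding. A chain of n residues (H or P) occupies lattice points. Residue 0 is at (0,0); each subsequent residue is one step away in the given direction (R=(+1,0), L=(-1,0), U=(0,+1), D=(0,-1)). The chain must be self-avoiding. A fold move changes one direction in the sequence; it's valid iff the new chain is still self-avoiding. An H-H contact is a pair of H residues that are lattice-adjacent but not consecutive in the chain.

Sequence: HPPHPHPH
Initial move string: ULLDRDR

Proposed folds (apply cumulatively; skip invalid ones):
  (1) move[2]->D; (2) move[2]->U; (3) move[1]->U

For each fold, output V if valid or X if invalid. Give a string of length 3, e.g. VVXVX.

Initial: ULLDRDR -> [(0, 0), (0, 1), (-1, 1), (-2, 1), (-2, 0), (-1, 0), (-1, -1), (0, -1)]
Fold 1: move[2]->D => ULDDRDR VALID
Fold 2: move[2]->U => ULUDRDR INVALID (collision), skipped
Fold 3: move[1]->U => UUDDRDR INVALID (collision), skipped

Answer: VXX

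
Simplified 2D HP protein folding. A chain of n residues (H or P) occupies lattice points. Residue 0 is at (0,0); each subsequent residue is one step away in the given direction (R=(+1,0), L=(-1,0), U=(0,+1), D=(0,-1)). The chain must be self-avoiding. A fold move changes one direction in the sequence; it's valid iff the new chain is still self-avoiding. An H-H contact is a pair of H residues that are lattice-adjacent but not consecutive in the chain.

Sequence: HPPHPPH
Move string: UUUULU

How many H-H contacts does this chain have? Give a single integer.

Answer: 0

Derivation:
Positions: [(0, 0), (0, 1), (0, 2), (0, 3), (0, 4), (-1, 4), (-1, 5)]
No H-H contacts found.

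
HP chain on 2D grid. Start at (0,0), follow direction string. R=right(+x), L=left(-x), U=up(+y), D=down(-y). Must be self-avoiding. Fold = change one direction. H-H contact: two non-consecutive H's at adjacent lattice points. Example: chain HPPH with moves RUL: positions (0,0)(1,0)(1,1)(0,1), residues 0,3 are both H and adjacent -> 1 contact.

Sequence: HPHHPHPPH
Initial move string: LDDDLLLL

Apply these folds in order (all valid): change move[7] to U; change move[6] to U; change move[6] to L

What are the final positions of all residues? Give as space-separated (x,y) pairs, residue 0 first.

Answer: (0,0) (-1,0) (-1,-1) (-1,-2) (-1,-3) (-2,-3) (-3,-3) (-4,-3) (-4,-2)

Derivation:
Initial moves: LDDDLLLL
Fold: move[7]->U => LDDDLLLU (positions: [(0, 0), (-1, 0), (-1, -1), (-1, -2), (-1, -3), (-2, -3), (-3, -3), (-4, -3), (-4, -2)])
Fold: move[6]->U => LDDDLLUU (positions: [(0, 0), (-1, 0), (-1, -1), (-1, -2), (-1, -3), (-2, -3), (-3, -3), (-3, -2), (-3, -1)])
Fold: move[6]->L => LDDDLLLU (positions: [(0, 0), (-1, 0), (-1, -1), (-1, -2), (-1, -3), (-2, -3), (-3, -3), (-4, -3), (-4, -2)])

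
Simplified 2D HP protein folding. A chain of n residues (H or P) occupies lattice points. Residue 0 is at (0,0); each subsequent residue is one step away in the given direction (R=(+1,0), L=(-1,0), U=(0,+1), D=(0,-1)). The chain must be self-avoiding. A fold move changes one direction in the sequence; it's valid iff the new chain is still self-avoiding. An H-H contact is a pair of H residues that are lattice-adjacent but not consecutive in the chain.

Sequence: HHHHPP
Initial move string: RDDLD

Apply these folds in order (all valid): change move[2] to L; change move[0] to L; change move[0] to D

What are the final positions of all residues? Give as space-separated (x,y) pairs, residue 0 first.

Initial moves: RDDLD
Fold: move[2]->L => RDLLD (positions: [(0, 0), (1, 0), (1, -1), (0, -1), (-1, -1), (-1, -2)])
Fold: move[0]->L => LDLLD (positions: [(0, 0), (-1, 0), (-1, -1), (-2, -1), (-3, -1), (-3, -2)])
Fold: move[0]->D => DDLLD (positions: [(0, 0), (0, -1), (0, -2), (-1, -2), (-2, -2), (-2, -3)])

Answer: (0,0) (0,-1) (0,-2) (-1,-2) (-2,-2) (-2,-3)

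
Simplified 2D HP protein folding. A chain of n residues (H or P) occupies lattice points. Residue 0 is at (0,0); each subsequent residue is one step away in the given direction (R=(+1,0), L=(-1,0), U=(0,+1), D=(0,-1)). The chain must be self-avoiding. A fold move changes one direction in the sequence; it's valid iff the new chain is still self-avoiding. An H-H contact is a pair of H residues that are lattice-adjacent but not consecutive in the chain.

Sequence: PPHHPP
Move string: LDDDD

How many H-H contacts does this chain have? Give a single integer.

Positions: [(0, 0), (-1, 0), (-1, -1), (-1, -2), (-1, -3), (-1, -4)]
No H-H contacts found.

Answer: 0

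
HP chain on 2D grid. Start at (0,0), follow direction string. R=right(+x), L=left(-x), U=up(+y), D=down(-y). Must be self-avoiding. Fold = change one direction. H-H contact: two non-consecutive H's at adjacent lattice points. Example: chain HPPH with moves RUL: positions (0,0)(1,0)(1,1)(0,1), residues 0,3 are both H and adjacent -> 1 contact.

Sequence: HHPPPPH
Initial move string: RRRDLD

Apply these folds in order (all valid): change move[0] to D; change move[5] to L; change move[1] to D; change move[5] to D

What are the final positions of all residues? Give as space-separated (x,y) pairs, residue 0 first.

Answer: (0,0) (0,-1) (0,-2) (1,-2) (1,-3) (0,-3) (0,-4)

Derivation:
Initial moves: RRRDLD
Fold: move[0]->D => DRRDLD (positions: [(0, 0), (0, -1), (1, -1), (2, -1), (2, -2), (1, -2), (1, -3)])
Fold: move[5]->L => DRRDLL (positions: [(0, 0), (0, -1), (1, -1), (2, -1), (2, -2), (1, -2), (0, -2)])
Fold: move[1]->D => DDRDLL (positions: [(0, 0), (0, -1), (0, -2), (1, -2), (1, -3), (0, -3), (-1, -3)])
Fold: move[5]->D => DDRDLD (positions: [(0, 0), (0, -1), (0, -2), (1, -2), (1, -3), (0, -3), (0, -4)])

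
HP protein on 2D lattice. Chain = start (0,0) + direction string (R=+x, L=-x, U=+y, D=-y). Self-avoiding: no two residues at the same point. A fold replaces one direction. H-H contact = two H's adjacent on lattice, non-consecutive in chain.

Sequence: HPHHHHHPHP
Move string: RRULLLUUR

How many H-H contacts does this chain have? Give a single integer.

Answer: 1

Derivation:
Positions: [(0, 0), (1, 0), (2, 0), (2, 1), (1, 1), (0, 1), (-1, 1), (-1, 2), (-1, 3), (0, 3)]
H-H contact: residue 0 @(0,0) - residue 5 @(0, 1)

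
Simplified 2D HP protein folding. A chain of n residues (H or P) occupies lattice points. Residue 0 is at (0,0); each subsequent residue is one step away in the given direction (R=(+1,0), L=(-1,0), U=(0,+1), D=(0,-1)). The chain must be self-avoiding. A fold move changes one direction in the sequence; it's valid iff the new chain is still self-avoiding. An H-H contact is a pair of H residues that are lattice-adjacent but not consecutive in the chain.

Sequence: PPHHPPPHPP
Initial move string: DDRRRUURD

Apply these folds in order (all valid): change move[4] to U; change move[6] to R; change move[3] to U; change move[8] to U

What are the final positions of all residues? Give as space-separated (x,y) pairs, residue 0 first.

Initial moves: DDRRRUURD
Fold: move[4]->U => DDRRUUURD (positions: [(0, 0), (0, -1), (0, -2), (1, -2), (2, -2), (2, -1), (2, 0), (2, 1), (3, 1), (3, 0)])
Fold: move[6]->R => DDRRUURRD (positions: [(0, 0), (0, -1), (0, -2), (1, -2), (2, -2), (2, -1), (2, 0), (3, 0), (4, 0), (4, -1)])
Fold: move[3]->U => DDRUUURRD (positions: [(0, 0), (0, -1), (0, -2), (1, -2), (1, -1), (1, 0), (1, 1), (2, 1), (3, 1), (3, 0)])
Fold: move[8]->U => DDRUUURRU (positions: [(0, 0), (0, -1), (0, -2), (1, -2), (1, -1), (1, 0), (1, 1), (2, 1), (3, 1), (3, 2)])

Answer: (0,0) (0,-1) (0,-2) (1,-2) (1,-1) (1,0) (1,1) (2,1) (3,1) (3,2)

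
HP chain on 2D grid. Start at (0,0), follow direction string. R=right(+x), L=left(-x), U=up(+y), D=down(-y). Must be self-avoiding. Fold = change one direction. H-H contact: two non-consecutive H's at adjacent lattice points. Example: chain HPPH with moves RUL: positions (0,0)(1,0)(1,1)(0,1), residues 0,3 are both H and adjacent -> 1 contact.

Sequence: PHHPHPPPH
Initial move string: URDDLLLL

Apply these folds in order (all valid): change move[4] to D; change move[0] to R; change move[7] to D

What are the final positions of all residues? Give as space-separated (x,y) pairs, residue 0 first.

Initial moves: URDDLLLL
Fold: move[4]->D => URDDDLLL (positions: [(0, 0), (0, 1), (1, 1), (1, 0), (1, -1), (1, -2), (0, -2), (-1, -2), (-2, -2)])
Fold: move[0]->R => RRDDDLLL (positions: [(0, 0), (1, 0), (2, 0), (2, -1), (2, -2), (2, -3), (1, -3), (0, -3), (-1, -3)])
Fold: move[7]->D => RRDDDLLD (positions: [(0, 0), (1, 0), (2, 0), (2, -1), (2, -2), (2, -3), (1, -3), (0, -3), (0, -4)])

Answer: (0,0) (1,0) (2,0) (2,-1) (2,-2) (2,-3) (1,-3) (0,-3) (0,-4)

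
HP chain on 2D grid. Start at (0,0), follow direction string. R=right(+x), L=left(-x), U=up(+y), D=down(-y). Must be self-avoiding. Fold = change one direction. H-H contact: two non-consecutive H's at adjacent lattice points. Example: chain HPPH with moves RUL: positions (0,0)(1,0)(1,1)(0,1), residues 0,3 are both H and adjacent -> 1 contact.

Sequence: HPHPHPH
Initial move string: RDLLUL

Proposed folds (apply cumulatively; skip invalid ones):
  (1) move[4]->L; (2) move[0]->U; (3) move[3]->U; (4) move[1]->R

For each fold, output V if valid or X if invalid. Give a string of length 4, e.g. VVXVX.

Answer: VXXX

Derivation:
Initial: RDLLUL -> [(0, 0), (1, 0), (1, -1), (0, -1), (-1, -1), (-1, 0), (-2, 0)]
Fold 1: move[4]->L => RDLLLL VALID
Fold 2: move[0]->U => UDLLLL INVALID (collision), skipped
Fold 3: move[3]->U => RDLULL INVALID (collision), skipped
Fold 4: move[1]->R => RRLLLL INVALID (collision), skipped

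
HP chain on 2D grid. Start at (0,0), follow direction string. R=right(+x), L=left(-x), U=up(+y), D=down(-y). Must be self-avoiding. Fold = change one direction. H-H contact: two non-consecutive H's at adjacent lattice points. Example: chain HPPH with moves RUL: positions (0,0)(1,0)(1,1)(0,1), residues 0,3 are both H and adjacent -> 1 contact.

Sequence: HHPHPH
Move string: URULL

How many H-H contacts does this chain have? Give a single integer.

Positions: [(0, 0), (0, 1), (1, 1), (1, 2), (0, 2), (-1, 2)]
No H-H contacts found.

Answer: 0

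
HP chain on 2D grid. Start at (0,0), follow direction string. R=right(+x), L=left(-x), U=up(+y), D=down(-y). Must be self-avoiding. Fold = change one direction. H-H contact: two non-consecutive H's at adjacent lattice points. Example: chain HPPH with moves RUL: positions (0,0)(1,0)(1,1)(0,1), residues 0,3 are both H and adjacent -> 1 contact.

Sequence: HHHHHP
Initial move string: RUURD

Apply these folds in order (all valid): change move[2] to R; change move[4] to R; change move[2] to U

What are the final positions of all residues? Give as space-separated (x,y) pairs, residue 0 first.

Initial moves: RUURD
Fold: move[2]->R => RURRD (positions: [(0, 0), (1, 0), (1, 1), (2, 1), (3, 1), (3, 0)])
Fold: move[4]->R => RURRR (positions: [(0, 0), (1, 0), (1, 1), (2, 1), (3, 1), (4, 1)])
Fold: move[2]->U => RUURR (positions: [(0, 0), (1, 0), (1, 1), (1, 2), (2, 2), (3, 2)])

Answer: (0,0) (1,0) (1,1) (1,2) (2,2) (3,2)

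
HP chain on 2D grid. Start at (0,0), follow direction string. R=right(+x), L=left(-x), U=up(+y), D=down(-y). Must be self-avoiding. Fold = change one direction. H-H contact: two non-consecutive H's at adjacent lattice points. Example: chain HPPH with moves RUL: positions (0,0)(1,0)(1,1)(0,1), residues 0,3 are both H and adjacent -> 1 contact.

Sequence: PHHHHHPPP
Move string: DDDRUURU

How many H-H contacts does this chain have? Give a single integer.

Answer: 1

Derivation:
Positions: [(0, 0), (0, -1), (0, -2), (0, -3), (1, -3), (1, -2), (1, -1), (2, -1), (2, 0)]
H-H contact: residue 2 @(0,-2) - residue 5 @(1, -2)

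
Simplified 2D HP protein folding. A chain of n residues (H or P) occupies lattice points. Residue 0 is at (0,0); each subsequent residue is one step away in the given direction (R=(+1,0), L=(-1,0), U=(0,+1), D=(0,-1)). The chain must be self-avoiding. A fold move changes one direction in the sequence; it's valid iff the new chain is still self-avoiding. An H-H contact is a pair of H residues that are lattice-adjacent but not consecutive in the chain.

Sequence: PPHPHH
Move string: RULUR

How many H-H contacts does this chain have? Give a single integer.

Answer: 1

Derivation:
Positions: [(0, 0), (1, 0), (1, 1), (0, 1), (0, 2), (1, 2)]
H-H contact: residue 2 @(1,1) - residue 5 @(1, 2)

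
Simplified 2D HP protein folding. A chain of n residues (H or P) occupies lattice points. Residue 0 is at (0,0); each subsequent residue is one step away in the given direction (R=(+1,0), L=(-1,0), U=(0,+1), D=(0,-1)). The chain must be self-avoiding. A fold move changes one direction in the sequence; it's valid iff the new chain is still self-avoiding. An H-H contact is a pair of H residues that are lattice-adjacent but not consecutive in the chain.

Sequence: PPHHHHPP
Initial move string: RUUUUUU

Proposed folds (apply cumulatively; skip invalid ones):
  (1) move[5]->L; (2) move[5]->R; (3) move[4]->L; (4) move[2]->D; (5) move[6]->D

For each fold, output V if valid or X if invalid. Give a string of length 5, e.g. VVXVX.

Answer: VVXXV

Derivation:
Initial: RUUUUUU -> [(0, 0), (1, 0), (1, 1), (1, 2), (1, 3), (1, 4), (1, 5), (1, 6)]
Fold 1: move[5]->L => RUUUULU VALID
Fold 2: move[5]->R => RUUUURU VALID
Fold 3: move[4]->L => RUUULRU INVALID (collision), skipped
Fold 4: move[2]->D => RUDUURU INVALID (collision), skipped
Fold 5: move[6]->D => RUUUURD VALID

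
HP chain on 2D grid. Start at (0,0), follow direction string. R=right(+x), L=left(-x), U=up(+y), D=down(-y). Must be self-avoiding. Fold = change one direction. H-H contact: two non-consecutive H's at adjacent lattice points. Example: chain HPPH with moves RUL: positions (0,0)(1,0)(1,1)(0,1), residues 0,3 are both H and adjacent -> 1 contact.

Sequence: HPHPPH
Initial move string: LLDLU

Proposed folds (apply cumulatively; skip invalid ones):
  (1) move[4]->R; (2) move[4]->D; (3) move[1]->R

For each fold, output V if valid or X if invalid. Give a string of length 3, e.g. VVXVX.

Answer: XVX

Derivation:
Initial: LLDLU -> [(0, 0), (-1, 0), (-2, 0), (-2, -1), (-3, -1), (-3, 0)]
Fold 1: move[4]->R => LLDLR INVALID (collision), skipped
Fold 2: move[4]->D => LLDLD VALID
Fold 3: move[1]->R => LRDLD INVALID (collision), skipped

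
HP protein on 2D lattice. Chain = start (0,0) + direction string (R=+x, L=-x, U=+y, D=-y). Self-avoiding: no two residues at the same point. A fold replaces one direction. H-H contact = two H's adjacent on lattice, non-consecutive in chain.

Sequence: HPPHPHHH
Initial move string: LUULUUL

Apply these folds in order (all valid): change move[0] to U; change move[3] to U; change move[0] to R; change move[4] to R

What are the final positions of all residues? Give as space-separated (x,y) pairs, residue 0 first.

Answer: (0,0) (1,0) (1,1) (1,2) (1,3) (2,3) (2,4) (1,4)

Derivation:
Initial moves: LUULUUL
Fold: move[0]->U => UUULUUL (positions: [(0, 0), (0, 1), (0, 2), (0, 3), (-1, 3), (-1, 4), (-1, 5), (-2, 5)])
Fold: move[3]->U => UUUUUUL (positions: [(0, 0), (0, 1), (0, 2), (0, 3), (0, 4), (0, 5), (0, 6), (-1, 6)])
Fold: move[0]->R => RUUUUUL (positions: [(0, 0), (1, 0), (1, 1), (1, 2), (1, 3), (1, 4), (1, 5), (0, 5)])
Fold: move[4]->R => RUUURUL (positions: [(0, 0), (1, 0), (1, 1), (1, 2), (1, 3), (2, 3), (2, 4), (1, 4)])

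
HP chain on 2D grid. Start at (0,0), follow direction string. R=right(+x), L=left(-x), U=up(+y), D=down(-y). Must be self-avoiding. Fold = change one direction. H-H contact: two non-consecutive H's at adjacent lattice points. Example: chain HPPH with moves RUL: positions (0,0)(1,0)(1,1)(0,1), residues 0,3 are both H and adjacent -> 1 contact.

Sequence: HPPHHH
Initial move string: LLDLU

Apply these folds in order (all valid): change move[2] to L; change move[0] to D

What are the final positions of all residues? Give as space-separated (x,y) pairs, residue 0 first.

Initial moves: LLDLU
Fold: move[2]->L => LLLLU (positions: [(0, 0), (-1, 0), (-2, 0), (-3, 0), (-4, 0), (-4, 1)])
Fold: move[0]->D => DLLLU (positions: [(0, 0), (0, -1), (-1, -1), (-2, -1), (-3, -1), (-3, 0)])

Answer: (0,0) (0,-1) (-1,-1) (-2,-1) (-3,-1) (-3,0)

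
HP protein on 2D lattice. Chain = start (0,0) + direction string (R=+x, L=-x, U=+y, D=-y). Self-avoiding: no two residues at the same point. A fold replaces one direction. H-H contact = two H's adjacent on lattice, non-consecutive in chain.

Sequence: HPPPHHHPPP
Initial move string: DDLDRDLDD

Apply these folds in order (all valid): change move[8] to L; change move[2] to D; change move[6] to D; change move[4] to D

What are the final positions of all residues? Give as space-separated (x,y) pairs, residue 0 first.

Answer: (0,0) (0,-1) (0,-2) (0,-3) (0,-4) (0,-5) (0,-6) (0,-7) (0,-8) (-1,-8)

Derivation:
Initial moves: DDLDRDLDD
Fold: move[8]->L => DDLDRDLDL (positions: [(0, 0), (0, -1), (0, -2), (-1, -2), (-1, -3), (0, -3), (0, -4), (-1, -4), (-1, -5), (-2, -5)])
Fold: move[2]->D => DDDDRDLDL (positions: [(0, 0), (0, -1), (0, -2), (0, -3), (0, -4), (1, -4), (1, -5), (0, -5), (0, -6), (-1, -6)])
Fold: move[6]->D => DDDDRDDDL (positions: [(0, 0), (0, -1), (0, -2), (0, -3), (0, -4), (1, -4), (1, -5), (1, -6), (1, -7), (0, -7)])
Fold: move[4]->D => DDDDDDDDL (positions: [(0, 0), (0, -1), (0, -2), (0, -3), (0, -4), (0, -5), (0, -6), (0, -7), (0, -8), (-1, -8)])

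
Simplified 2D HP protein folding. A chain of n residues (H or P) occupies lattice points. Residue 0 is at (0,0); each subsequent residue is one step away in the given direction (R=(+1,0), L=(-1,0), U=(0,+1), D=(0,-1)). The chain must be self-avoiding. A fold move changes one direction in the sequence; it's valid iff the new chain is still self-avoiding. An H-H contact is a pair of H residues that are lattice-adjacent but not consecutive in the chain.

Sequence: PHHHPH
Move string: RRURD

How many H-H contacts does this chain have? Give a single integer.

Answer: 1

Derivation:
Positions: [(0, 0), (1, 0), (2, 0), (2, 1), (3, 1), (3, 0)]
H-H contact: residue 2 @(2,0) - residue 5 @(3, 0)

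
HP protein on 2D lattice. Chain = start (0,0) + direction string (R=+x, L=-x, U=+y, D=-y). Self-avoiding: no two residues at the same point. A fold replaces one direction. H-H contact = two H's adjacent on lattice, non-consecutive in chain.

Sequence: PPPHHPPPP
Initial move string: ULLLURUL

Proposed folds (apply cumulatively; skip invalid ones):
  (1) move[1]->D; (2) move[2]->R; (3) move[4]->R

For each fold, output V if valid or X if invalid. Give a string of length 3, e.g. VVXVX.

Answer: XXX

Derivation:
Initial: ULLLURUL -> [(0, 0), (0, 1), (-1, 1), (-2, 1), (-3, 1), (-3, 2), (-2, 2), (-2, 3), (-3, 3)]
Fold 1: move[1]->D => UDLLURUL INVALID (collision), skipped
Fold 2: move[2]->R => ULRLURUL INVALID (collision), skipped
Fold 3: move[4]->R => ULLLRRUL INVALID (collision), skipped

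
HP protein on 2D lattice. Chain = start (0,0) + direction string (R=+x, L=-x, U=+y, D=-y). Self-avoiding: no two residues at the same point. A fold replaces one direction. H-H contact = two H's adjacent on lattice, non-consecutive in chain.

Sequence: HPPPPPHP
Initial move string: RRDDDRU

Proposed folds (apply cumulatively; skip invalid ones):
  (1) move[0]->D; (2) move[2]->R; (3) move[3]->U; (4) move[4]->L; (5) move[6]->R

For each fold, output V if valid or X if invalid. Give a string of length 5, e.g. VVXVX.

Answer: VVXXV

Derivation:
Initial: RRDDDRU -> [(0, 0), (1, 0), (2, 0), (2, -1), (2, -2), (2, -3), (3, -3), (3, -2)]
Fold 1: move[0]->D => DRDDDRU VALID
Fold 2: move[2]->R => DRRDDRU VALID
Fold 3: move[3]->U => DRRUDRU INVALID (collision), skipped
Fold 4: move[4]->L => DRRDLRU INVALID (collision), skipped
Fold 5: move[6]->R => DRRDDRR VALID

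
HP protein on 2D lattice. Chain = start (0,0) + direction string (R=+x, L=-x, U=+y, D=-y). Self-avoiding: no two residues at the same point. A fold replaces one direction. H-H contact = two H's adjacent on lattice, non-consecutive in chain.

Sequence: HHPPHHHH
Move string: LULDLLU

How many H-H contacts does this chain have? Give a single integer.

Positions: [(0, 0), (-1, 0), (-1, 1), (-2, 1), (-2, 0), (-3, 0), (-4, 0), (-4, 1)]
H-H contact: residue 1 @(-1,0) - residue 4 @(-2, 0)

Answer: 1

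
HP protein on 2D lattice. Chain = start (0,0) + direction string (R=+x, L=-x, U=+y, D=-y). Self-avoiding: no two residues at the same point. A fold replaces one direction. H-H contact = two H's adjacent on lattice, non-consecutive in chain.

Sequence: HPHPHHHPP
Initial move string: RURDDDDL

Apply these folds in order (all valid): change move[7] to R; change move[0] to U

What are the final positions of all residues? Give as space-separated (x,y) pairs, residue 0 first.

Initial moves: RURDDDDL
Fold: move[7]->R => RURDDDDR (positions: [(0, 0), (1, 0), (1, 1), (2, 1), (2, 0), (2, -1), (2, -2), (2, -3), (3, -3)])
Fold: move[0]->U => UURDDDDR (positions: [(0, 0), (0, 1), (0, 2), (1, 2), (1, 1), (1, 0), (1, -1), (1, -2), (2, -2)])

Answer: (0,0) (0,1) (0,2) (1,2) (1,1) (1,0) (1,-1) (1,-2) (2,-2)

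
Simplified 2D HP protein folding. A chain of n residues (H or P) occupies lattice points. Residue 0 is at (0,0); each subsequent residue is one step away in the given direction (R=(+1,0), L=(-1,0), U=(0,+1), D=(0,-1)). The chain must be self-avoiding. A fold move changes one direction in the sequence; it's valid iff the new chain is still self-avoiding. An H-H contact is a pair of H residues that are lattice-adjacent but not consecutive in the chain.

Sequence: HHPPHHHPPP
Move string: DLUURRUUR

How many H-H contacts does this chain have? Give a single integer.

Answer: 1

Derivation:
Positions: [(0, 0), (0, -1), (-1, -1), (-1, 0), (-1, 1), (0, 1), (1, 1), (1, 2), (1, 3), (2, 3)]
H-H contact: residue 0 @(0,0) - residue 5 @(0, 1)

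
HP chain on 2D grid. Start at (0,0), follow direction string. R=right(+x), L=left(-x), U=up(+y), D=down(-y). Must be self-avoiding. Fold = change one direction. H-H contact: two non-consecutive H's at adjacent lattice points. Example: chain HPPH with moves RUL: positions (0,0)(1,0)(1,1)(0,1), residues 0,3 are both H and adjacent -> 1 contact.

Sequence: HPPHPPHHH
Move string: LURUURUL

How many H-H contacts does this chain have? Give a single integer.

Positions: [(0, 0), (-1, 0), (-1, 1), (0, 1), (0, 2), (0, 3), (1, 3), (1, 4), (0, 4)]
H-H contact: residue 0 @(0,0) - residue 3 @(0, 1)

Answer: 1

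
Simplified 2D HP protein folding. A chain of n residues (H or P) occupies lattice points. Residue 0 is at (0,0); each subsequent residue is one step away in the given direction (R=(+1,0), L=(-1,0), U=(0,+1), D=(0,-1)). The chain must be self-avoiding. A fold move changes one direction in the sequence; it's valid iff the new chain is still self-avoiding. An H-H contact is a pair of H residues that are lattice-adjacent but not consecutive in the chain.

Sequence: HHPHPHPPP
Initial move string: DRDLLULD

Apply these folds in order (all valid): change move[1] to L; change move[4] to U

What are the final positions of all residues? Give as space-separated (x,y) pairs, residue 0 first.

Initial moves: DRDLLULD
Fold: move[1]->L => DLDLLULD (positions: [(0, 0), (0, -1), (-1, -1), (-1, -2), (-2, -2), (-3, -2), (-3, -1), (-4, -1), (-4, -2)])
Fold: move[4]->U => DLDLUULD (positions: [(0, 0), (0, -1), (-1, -1), (-1, -2), (-2, -2), (-2, -1), (-2, 0), (-3, 0), (-3, -1)])

Answer: (0,0) (0,-1) (-1,-1) (-1,-2) (-2,-2) (-2,-1) (-2,0) (-3,0) (-3,-1)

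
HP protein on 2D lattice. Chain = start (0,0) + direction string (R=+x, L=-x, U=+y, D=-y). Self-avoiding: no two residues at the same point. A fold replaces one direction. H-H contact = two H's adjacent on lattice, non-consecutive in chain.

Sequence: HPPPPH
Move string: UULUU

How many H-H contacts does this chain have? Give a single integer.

Positions: [(0, 0), (0, 1), (0, 2), (-1, 2), (-1, 3), (-1, 4)]
No H-H contacts found.

Answer: 0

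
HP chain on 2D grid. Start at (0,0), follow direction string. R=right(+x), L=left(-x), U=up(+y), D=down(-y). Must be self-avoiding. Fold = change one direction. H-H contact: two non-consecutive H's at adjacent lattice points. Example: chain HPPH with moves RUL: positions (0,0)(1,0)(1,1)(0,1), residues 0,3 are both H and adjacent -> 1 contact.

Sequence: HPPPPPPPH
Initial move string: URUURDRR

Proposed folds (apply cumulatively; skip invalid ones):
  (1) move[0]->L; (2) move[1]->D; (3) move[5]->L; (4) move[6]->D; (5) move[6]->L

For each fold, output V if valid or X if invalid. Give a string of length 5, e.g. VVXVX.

Answer: XXXVX

Derivation:
Initial: URUURDRR -> [(0, 0), (0, 1), (1, 1), (1, 2), (1, 3), (2, 3), (2, 2), (3, 2), (4, 2)]
Fold 1: move[0]->L => LRUURDRR INVALID (collision), skipped
Fold 2: move[1]->D => UDUURDRR INVALID (collision), skipped
Fold 3: move[5]->L => URUURLRR INVALID (collision), skipped
Fold 4: move[6]->D => URUURDDR VALID
Fold 5: move[6]->L => URUURDLR INVALID (collision), skipped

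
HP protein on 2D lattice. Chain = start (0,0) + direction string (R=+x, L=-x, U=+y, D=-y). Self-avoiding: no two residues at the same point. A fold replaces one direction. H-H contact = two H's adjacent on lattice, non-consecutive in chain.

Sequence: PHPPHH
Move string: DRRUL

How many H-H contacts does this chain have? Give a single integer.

Positions: [(0, 0), (0, -1), (1, -1), (2, -1), (2, 0), (1, 0)]
No H-H contacts found.

Answer: 0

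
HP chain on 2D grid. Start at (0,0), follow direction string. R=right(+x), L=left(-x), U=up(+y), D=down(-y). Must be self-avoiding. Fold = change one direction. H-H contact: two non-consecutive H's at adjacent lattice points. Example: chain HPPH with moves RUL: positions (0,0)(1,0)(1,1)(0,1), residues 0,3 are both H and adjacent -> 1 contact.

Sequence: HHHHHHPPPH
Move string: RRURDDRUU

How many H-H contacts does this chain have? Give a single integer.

Positions: [(0, 0), (1, 0), (2, 0), (2, 1), (3, 1), (3, 0), (3, -1), (4, -1), (4, 0), (4, 1)]
H-H contact: residue 2 @(2,0) - residue 5 @(3, 0)
H-H contact: residue 4 @(3,1) - residue 9 @(4, 1)

Answer: 2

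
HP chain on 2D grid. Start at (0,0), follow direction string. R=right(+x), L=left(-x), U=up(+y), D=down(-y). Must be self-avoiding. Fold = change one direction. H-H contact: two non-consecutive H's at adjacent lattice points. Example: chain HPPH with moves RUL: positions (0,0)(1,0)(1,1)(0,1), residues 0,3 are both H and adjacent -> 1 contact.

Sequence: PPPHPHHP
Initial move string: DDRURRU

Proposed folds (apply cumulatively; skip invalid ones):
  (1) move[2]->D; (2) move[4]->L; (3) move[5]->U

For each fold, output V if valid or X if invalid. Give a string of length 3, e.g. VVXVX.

Initial: DDRURRU -> [(0, 0), (0, -1), (0, -2), (1, -2), (1, -1), (2, -1), (3, -1), (3, 0)]
Fold 1: move[2]->D => DDDURRU INVALID (collision), skipped
Fold 2: move[4]->L => DDRULRU INVALID (collision), skipped
Fold 3: move[5]->U => DDRURUU VALID

Answer: XXV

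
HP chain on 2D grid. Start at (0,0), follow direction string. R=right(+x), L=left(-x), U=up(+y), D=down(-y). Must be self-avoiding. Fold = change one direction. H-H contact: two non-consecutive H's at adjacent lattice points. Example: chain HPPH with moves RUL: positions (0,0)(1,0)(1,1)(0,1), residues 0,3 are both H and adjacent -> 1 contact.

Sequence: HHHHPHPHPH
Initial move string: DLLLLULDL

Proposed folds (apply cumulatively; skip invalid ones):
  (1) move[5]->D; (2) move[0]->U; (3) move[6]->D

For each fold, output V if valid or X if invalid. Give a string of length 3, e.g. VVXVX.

Initial: DLLLLULDL -> [(0, 0), (0, -1), (-1, -1), (-2, -1), (-3, -1), (-4, -1), (-4, 0), (-5, 0), (-5, -1), (-6, -1)]
Fold 1: move[5]->D => DLLLLDLDL VALID
Fold 2: move[0]->U => ULLLLDLDL VALID
Fold 3: move[6]->D => ULLLLDDDL VALID

Answer: VVV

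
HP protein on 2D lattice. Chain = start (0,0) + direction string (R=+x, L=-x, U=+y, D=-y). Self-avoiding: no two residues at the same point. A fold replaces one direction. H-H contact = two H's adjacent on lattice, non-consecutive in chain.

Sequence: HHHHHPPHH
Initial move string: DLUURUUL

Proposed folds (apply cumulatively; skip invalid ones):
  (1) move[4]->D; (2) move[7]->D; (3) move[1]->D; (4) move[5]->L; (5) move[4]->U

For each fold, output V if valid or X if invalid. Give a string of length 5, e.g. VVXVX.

Initial: DLUURUUL -> [(0, 0), (0, -1), (-1, -1), (-1, 0), (-1, 1), (0, 1), (0, 2), (0, 3), (-1, 3)]
Fold 1: move[4]->D => DLUUDUUL INVALID (collision), skipped
Fold 2: move[7]->D => DLUURUUD INVALID (collision), skipped
Fold 3: move[1]->D => DDUURUUL INVALID (collision), skipped
Fold 4: move[5]->L => DLUURLUL INVALID (collision), skipped
Fold 5: move[4]->U => DLUUUUUL VALID

Answer: XXXXV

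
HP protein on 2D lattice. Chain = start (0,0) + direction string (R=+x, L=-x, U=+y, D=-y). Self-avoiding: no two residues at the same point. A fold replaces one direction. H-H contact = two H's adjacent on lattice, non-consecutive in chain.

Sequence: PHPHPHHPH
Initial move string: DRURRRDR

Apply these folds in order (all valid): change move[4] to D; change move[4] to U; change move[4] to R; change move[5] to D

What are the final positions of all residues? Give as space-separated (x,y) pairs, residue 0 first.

Answer: (0,0) (0,-1) (1,-1) (1,0) (2,0) (3,0) (3,-1) (3,-2) (4,-2)

Derivation:
Initial moves: DRURRRDR
Fold: move[4]->D => DRURDRDR (positions: [(0, 0), (0, -1), (1, -1), (1, 0), (2, 0), (2, -1), (3, -1), (3, -2), (4, -2)])
Fold: move[4]->U => DRURURDR (positions: [(0, 0), (0, -1), (1, -1), (1, 0), (2, 0), (2, 1), (3, 1), (3, 0), (4, 0)])
Fold: move[4]->R => DRURRRDR (positions: [(0, 0), (0, -1), (1, -1), (1, 0), (2, 0), (3, 0), (4, 0), (4, -1), (5, -1)])
Fold: move[5]->D => DRURRDDR (positions: [(0, 0), (0, -1), (1, -1), (1, 0), (2, 0), (3, 0), (3, -1), (3, -2), (4, -2)])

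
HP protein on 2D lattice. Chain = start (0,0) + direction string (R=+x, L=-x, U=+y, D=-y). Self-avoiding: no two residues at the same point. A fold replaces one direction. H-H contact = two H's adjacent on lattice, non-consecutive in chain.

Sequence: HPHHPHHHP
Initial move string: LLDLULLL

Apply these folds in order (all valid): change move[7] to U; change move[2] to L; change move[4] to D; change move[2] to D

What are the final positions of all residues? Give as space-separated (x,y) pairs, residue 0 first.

Initial moves: LLDLULLL
Fold: move[7]->U => LLDLULLU (positions: [(0, 0), (-1, 0), (-2, 0), (-2, -1), (-3, -1), (-3, 0), (-4, 0), (-5, 0), (-5, 1)])
Fold: move[2]->L => LLLLULLU (positions: [(0, 0), (-1, 0), (-2, 0), (-3, 0), (-4, 0), (-4, 1), (-5, 1), (-6, 1), (-6, 2)])
Fold: move[4]->D => LLLLDLLU (positions: [(0, 0), (-1, 0), (-2, 0), (-3, 0), (-4, 0), (-4, -1), (-5, -1), (-6, -1), (-6, 0)])
Fold: move[2]->D => LLDLDLLU (positions: [(0, 0), (-1, 0), (-2, 0), (-2, -1), (-3, -1), (-3, -2), (-4, -2), (-5, -2), (-5, -1)])

Answer: (0,0) (-1,0) (-2,0) (-2,-1) (-3,-1) (-3,-2) (-4,-2) (-5,-2) (-5,-1)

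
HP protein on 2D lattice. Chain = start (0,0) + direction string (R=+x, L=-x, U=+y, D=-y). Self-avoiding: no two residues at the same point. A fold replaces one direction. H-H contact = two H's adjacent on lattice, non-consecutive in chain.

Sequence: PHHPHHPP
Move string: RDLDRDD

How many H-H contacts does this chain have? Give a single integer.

Positions: [(0, 0), (1, 0), (1, -1), (0, -1), (0, -2), (1, -2), (1, -3), (1, -4)]
H-H contact: residue 2 @(1,-1) - residue 5 @(1, -2)

Answer: 1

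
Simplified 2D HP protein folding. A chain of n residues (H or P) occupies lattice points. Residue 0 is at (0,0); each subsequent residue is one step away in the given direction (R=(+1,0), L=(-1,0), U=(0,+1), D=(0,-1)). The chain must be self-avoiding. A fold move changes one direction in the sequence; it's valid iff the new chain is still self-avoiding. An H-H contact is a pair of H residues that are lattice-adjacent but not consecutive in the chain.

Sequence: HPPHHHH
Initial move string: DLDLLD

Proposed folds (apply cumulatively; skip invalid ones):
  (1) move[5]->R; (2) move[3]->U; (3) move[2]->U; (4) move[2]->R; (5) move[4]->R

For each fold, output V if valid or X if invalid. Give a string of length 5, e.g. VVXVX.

Initial: DLDLLD -> [(0, 0), (0, -1), (-1, -1), (-1, -2), (-2, -2), (-3, -2), (-3, -3)]
Fold 1: move[5]->R => DLDLLR INVALID (collision), skipped
Fold 2: move[3]->U => DLDULD INVALID (collision), skipped
Fold 3: move[2]->U => DLULLD VALID
Fold 4: move[2]->R => DLRLLD INVALID (collision), skipped
Fold 5: move[4]->R => DLULRD INVALID (collision), skipped

Answer: XXVXX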